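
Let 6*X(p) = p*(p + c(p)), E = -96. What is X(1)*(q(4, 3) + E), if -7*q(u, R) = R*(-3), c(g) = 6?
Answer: -221/2 ≈ -110.50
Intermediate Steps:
q(u, R) = 3*R/7 (q(u, R) = -R*(-3)/7 = -(-3)*R/7 = 3*R/7)
X(p) = p*(6 + p)/6 (X(p) = (p*(p + 6))/6 = (p*(6 + p))/6 = p*(6 + p)/6)
X(1)*(q(4, 3) + E) = ((⅙)*1*(6 + 1))*((3/7)*3 - 96) = ((⅙)*1*7)*(9/7 - 96) = (7/6)*(-663/7) = -221/2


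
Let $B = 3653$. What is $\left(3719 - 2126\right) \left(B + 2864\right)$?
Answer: $10381581$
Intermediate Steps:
$\left(3719 - 2126\right) \left(B + 2864\right) = \left(3719 - 2126\right) \left(3653 + 2864\right) = 1593 \cdot 6517 = 10381581$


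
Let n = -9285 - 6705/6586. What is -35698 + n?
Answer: -296264743/6586 ≈ -44984.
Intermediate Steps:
n = -61157715/6586 (n = -9285 - 6705/6586 = -61157715/6586 ≈ -9286.0)
-35698 + n = -35698 - 61157715/6586 = -296264743/6586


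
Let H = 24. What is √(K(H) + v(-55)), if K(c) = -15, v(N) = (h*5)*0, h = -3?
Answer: I*√15 ≈ 3.873*I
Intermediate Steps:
v(N) = 0 (v(N) = -3*5*0 = -15*0 = 0)
√(K(H) + v(-55)) = √(-15 + 0) = √(-15) = I*√15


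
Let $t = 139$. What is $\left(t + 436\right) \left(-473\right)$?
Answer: $-271975$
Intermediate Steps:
$\left(t + 436\right) \left(-473\right) = \left(139 + 436\right) \left(-473\right) = 575 \left(-473\right) = -271975$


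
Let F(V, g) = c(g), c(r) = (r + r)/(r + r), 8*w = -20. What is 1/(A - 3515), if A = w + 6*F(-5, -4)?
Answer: -2/7023 ≈ -0.00028478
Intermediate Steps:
w = -5/2 (w = (1/8)*(-20) = -5/2 ≈ -2.5000)
c(r) = 1 (c(r) = (2*r)/((2*r)) = (2*r)*(1/(2*r)) = 1)
F(V, g) = 1
A = 7/2 (A = -5/2 + 6*1 = -5/2 + 6 = 7/2 ≈ 3.5000)
1/(A - 3515) = 1/(7/2 - 3515) = 1/(-7023/2) = -2/7023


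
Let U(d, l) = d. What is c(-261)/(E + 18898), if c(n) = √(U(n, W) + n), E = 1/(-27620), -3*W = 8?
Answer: 82860*I*√58/521962759 ≈ 0.001209*I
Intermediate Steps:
W = -8/3 (W = -⅓*8 = -8/3 ≈ -2.6667)
E = -1/27620 ≈ -3.6206e-5
c(n) = √2*√n (c(n) = √(n + n) = √(2*n) = √2*√n)
c(-261)/(E + 18898) = (√2*√(-261))/(-1/27620 + 18898) = (√2*(3*I*√29))/(521962759/27620) = (3*I*√58)*(27620/521962759) = 82860*I*√58/521962759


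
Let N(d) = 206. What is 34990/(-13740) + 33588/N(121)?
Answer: 22714559/141522 ≈ 160.50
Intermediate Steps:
34990/(-13740) + 33588/N(121) = 34990/(-13740) + 33588/206 = 34990*(-1/13740) + 33588*(1/206) = -3499/1374 + 16794/103 = 22714559/141522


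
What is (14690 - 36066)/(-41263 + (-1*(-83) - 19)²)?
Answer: 21376/37167 ≈ 0.57513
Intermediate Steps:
(14690 - 36066)/(-41263 + (-1*(-83) - 19)²) = -21376/(-41263 + (83 - 19)²) = -21376/(-41263 + 64²) = -21376/(-41263 + 4096) = -21376/(-37167) = -21376*(-1/37167) = 21376/37167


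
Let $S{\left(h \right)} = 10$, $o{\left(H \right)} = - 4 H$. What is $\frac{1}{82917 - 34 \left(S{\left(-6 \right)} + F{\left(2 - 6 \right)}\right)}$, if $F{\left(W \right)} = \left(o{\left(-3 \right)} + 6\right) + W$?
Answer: $\frac{1}{82101} \approx 1.218 \cdot 10^{-5}$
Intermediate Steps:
$F{\left(W \right)} = 18 + W$ ($F{\left(W \right)} = \left(\left(-4\right) \left(-3\right) + 6\right) + W = \left(12 + 6\right) + W = 18 + W$)
$\frac{1}{82917 - 34 \left(S{\left(-6 \right)} + F{\left(2 - 6 \right)}\right)} = \frac{1}{82917 - 34 \left(10 + \left(18 + \left(2 - 6\right)\right)\right)} = \frac{1}{82917 - 34 \left(10 + \left(18 - 4\right)\right)} = \frac{1}{82917 - 34 \left(10 + 14\right)} = \frac{1}{82917 - 816} = \frac{1}{82101}$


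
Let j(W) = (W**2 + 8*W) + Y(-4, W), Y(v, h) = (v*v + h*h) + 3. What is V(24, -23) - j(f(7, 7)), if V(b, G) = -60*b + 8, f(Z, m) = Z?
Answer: -1605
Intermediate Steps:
V(b, G) = 8 - 60*b
Y(v, h) = 3 + h**2 + v**2 (Y(v, h) = (v**2 + h**2) + 3 = (h**2 + v**2) + 3 = 3 + h**2 + v**2)
j(W) = 19 + 2*W**2 + 8*W (j(W) = (W**2 + 8*W) + (3 + W**2 + (-4)**2) = (W**2 + 8*W) + (3 + W**2 + 16) = (W**2 + 8*W) + (19 + W**2) = 19 + 2*W**2 + 8*W)
V(24, -23) - j(f(7, 7)) = (8 - 60*24) - (19 + 2*7**2 + 8*7) = (8 - 1440) - (19 + 2*49 + 56) = -1432 - (19 + 98 + 56) = -1432 - 1*173 = -1432 - 173 = -1605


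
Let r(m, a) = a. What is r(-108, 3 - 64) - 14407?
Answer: -14468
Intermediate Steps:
r(-108, 3 - 64) - 14407 = (3 - 64) - 14407 = -61 - 14407 = -14468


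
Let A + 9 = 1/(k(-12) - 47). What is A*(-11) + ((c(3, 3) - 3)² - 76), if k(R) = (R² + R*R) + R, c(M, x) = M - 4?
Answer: 8920/229 ≈ 38.952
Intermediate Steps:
c(M, x) = -4 + M
k(R) = R + 2*R² (k(R) = (R² + R²) + R = 2*R² + R = R + 2*R²)
A = -2060/229 (A = -9 + 1/(-12*(1 + 2*(-12)) - 47) = -9 + 1/(-12*(1 - 24) - 47) = -9 + 1/(-12*(-23) - 47) = -9 + 1/(276 - 47) = -9 + 1/229 = -2060/229 ≈ -8.9956)
A*(-11) + ((c(3, 3) - 3)² - 76) = -2060/229*(-11) + (((-4 + 3) - 3)² - 76) = 22660/229 + ((-1 - 3)² - 76) = 22660/229 + ((-4)² - 76) = 22660/229 + (16 - 76) = 22660/229 - 60 = 8920/229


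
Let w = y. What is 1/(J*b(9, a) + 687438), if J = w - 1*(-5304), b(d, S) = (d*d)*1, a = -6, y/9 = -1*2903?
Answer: -1/999225 ≈ -1.0008e-6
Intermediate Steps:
y = -26127 (y = 9*(-1*2903) = 9*(-2903) = -26127)
b(d, S) = d² (b(d, S) = d²*1 = d²)
w = -26127
J = -20823 (J = -26127 - 1*(-5304) = -26127 + 5304 = -20823)
1/(J*b(9, a) + 687438) = 1/(-20823*9² + 687438) = 1/(-20823*81 + 687438) = 1/(-1686663 + 687438) = 1/(-999225) = -1/999225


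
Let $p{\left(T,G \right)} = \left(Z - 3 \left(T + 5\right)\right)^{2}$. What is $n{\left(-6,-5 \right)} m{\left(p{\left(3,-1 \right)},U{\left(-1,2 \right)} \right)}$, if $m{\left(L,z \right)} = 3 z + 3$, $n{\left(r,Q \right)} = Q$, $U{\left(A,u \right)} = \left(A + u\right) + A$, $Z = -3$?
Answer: $-15$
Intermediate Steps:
$U{\left(A,u \right)} = u + 2 A$
$p{\left(T,G \right)} = \left(-18 - 3 T\right)^{2}$ ($p{\left(T,G \right)} = \left(-3 - 3 \left(T + 5\right)\right)^{2} = \left(-3 - 3 \left(5 + T\right)\right)^{2} = \left(-3 - \left(15 + 3 T\right)\right)^{2} = \left(-18 - 3 T\right)^{2}$)
$m{\left(L,z \right)} = 3 + 3 z$
$n{\left(-6,-5 \right)} m{\left(p{\left(3,-1 \right)},U{\left(-1,2 \right)} \right)} = - 5 \left(3 + 3 \left(2 + 2 \left(-1\right)\right)\right) = - 5 \left(3 + 3 \left(2 - 2\right)\right) = - 5 \left(3 + 3 \cdot 0\right) = - 5 \left(3 + 0\right) = \left(-5\right) 3 = -15$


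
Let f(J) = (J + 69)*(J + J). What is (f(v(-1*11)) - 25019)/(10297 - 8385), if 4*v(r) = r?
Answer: -203067/15296 ≈ -13.276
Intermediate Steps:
v(r) = r/4
f(J) = 2*J*(69 + J) (f(J) = (69 + J)*(2*J) = 2*J*(69 + J))
(f(v(-1*11)) - 25019)/(10297 - 8385) = (2*((-1*11)/4)*(69 + (-1*11)/4) - 25019)/(10297 - 8385) = (2*((¼)*(-11))*(69 + (¼)*(-11)) - 25019)/1912 = (2*(-11/4)*(69 - 11/4) - 25019)*(1/1912) = (2*(-11/4)*(265/4) - 25019)*(1/1912) = (-2915/8 - 25019)*(1/1912) = -203067/8*1/1912 = -203067/15296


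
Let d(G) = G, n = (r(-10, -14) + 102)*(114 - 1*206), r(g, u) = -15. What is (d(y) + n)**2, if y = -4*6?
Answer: 64448784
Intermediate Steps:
n = -8004 (n = (-15 + 102)*(114 - 1*206) = 87*(114 - 206) = 87*(-92) = -8004)
y = -24
(d(y) + n)**2 = (-24 - 8004)**2 = (-8028)**2 = 64448784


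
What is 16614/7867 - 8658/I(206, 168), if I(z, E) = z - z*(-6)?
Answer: -22077549/5672107 ≈ -3.8923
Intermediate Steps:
I(z, E) = 7*z (I(z, E) = z - (-6)*z = z + 6*z = 7*z)
16614/7867 - 8658/I(206, 168) = 16614/7867 - 8658/(7*206) = 16614*(1/7867) - 8658/1442 = 16614/7867 - 8658*1/1442 = 16614/7867 - 4329/721 = -22077549/5672107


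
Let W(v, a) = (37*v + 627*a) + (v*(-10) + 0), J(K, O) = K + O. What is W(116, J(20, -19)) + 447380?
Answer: 451139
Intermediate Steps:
W(v, a) = 27*v + 627*a (W(v, a) = (37*v + 627*a) + (-10*v + 0) = (37*v + 627*a) - 10*v = 27*v + 627*a)
W(116, J(20, -19)) + 447380 = (27*116 + 627*(20 - 19)) + 447380 = (3132 + 627*1) + 447380 = (3132 + 627) + 447380 = 3759 + 447380 = 451139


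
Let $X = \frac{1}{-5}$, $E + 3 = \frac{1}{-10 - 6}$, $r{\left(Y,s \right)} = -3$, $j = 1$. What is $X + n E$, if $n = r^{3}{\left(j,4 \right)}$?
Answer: $\frac{6599}{80} \approx 82.488$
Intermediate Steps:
$E = - \frac{49}{16}$ ($E = -3 + \frac{1}{-10 - 6} = -3 + \frac{1}{-16} = -3 - \frac{1}{16} = - \frac{49}{16} \approx -3.0625$)
$n = -27$ ($n = \left(-3\right)^{3} = -27$)
$X = - \frac{1}{5} \approx -0.2$
$X + n E = - \frac{1}{5} - - \frac{1323}{16} = - \frac{1}{5} + \frac{1323}{16} = \frac{6599}{80}$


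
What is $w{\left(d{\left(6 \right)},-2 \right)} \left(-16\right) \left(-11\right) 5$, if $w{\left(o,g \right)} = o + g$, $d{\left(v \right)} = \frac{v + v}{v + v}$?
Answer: $-880$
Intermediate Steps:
$d{\left(v \right)} = 1$ ($d{\left(v \right)} = \frac{2 v}{2 v} = 2 v \frac{1}{2 v} = 1$)
$w{\left(o,g \right)} = g + o$
$w{\left(d{\left(6 \right)},-2 \right)} \left(-16\right) \left(-11\right) 5 = \left(-2 + 1\right) \left(-16\right) \left(-11\right) 5 = - 176 \cdot 5 = \left(-1\right) 880 = -880$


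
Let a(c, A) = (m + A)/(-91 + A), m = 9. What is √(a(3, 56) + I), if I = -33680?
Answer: 3*I*√183379/7 ≈ 183.53*I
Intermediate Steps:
a(c, A) = (9 + A)/(-91 + A)
√(a(3, 56) + I) = √((9 + 56)/(-91 + 56) - 33680) = √(65/(-35) - 33680) = √(-1/35*65 - 33680) = √(-13/7 - 33680) = √(-235773/7) = 3*I*√183379/7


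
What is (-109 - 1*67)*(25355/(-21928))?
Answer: 557810/2741 ≈ 203.51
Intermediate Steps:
(-109 - 1*67)*(25355/(-21928)) = (-109 - 67)*(25355*(-1/21928)) = -176*(-25355/21928) = 557810/2741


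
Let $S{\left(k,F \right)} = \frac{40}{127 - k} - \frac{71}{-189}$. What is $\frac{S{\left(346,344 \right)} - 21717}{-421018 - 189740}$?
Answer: $\frac{149813393}{4213314063} \approx 0.035557$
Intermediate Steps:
$S{\left(k,F \right)} = \frac{71}{189} + \frac{40}{127 - k}$ ($S{\left(k,F \right)} = \frac{40}{127 - k} - - \frac{71}{189} = \frac{40}{127 - k} + \frac{71}{189} = \frac{71}{189} + \frac{40}{127 - k}$)
$\frac{S{\left(346,344 \right)} - 21717}{-421018 - 189740} = \frac{\frac{-16577 + 71 \cdot 346}{189 \left(-127 + 346\right)} - 21717}{-421018 - 189740} = \frac{\frac{-16577 + 24566}{189 \cdot 219} - 21717}{-610758} = \left(\frac{1}{189} \cdot \frac{1}{219} \cdot 7989 - 21717\right) \left(- \frac{1}{610758}\right) = \left(\frac{2663}{13797} - 21717\right) \left(- \frac{1}{610758}\right) = \left(- \frac{299626786}{13797}\right) \left(- \frac{1}{610758}\right) = \frac{149813393}{4213314063}$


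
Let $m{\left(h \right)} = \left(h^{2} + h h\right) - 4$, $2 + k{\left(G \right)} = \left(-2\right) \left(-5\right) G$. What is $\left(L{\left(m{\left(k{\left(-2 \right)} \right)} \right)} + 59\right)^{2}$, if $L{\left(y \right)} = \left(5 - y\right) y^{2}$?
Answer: $794228180458988025$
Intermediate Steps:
$k{\left(G \right)} = -2 + 10 G$ ($k{\left(G \right)} = -2 + \left(-2\right) \left(-5\right) G = -2 + 10 G$)
$m{\left(h \right)} = -4 + 2 h^{2}$ ($m{\left(h \right)} = \left(h^{2} + h^{2}\right) - 4 = 2 h^{2} - 4 = -4 + 2 h^{2}$)
$L{\left(y \right)} = y^{2} \left(5 - y\right)$
$\left(L{\left(m{\left(k{\left(-2 \right)} \right)} \right)} + 59\right)^{2} = \left(\left(-4 + 2 \left(-2 + 10 \left(-2\right)\right)^{2}\right)^{2} \left(5 - \left(-4 + 2 \left(-2 + 10 \left(-2\right)\right)^{2}\right)\right) + 59\right)^{2} = \left(\left(-4 + 2 \left(-2 - 20\right)^{2}\right)^{2} \left(5 - \left(-4 + 2 \left(-2 - 20\right)^{2}\right)\right) + 59\right)^{2} = \left(\left(-4 + 2 \left(-22\right)^{2}\right)^{2} \left(5 - \left(-4 + 2 \left(-22\right)^{2}\right)\right) + 59\right)^{2} = \left(\left(-4 + 2 \cdot 484\right)^{2} \left(5 - \left(-4 + 2 \cdot 484\right)\right) + 59\right)^{2} = \left(\left(-4 + 968\right)^{2} \left(5 - \left(-4 + 968\right)\right) + 59\right)^{2} = \left(964^{2} \left(5 - 964\right) + 59\right)^{2} = \left(929296 \left(5 - 964\right) + 59\right)^{2} = \left(929296 \left(-959\right) + 59\right)^{2} = \left(-891194864 + 59\right)^{2} = \left(-891194805\right)^{2} = 794228180458988025$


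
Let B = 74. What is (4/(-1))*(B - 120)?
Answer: 184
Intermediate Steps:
(4/(-1))*(B - 120) = (4/(-1))*(74 - 120) = -1*4*(-46) = -4*(-46) = 184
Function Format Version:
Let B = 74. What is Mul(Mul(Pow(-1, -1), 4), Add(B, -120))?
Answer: 184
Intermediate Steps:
Mul(Mul(Pow(-1, -1), 4), Add(B, -120)) = Mul(Mul(Pow(-1, -1), 4), Add(74, -120)) = Mul(Mul(-1, 4), -46) = Mul(-4, -46) = 184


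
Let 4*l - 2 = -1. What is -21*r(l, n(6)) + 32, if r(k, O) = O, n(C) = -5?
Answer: 137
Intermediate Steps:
l = ¼ (l = ½ + (¼)*(-1) = ½ - ¼ = ¼ ≈ 0.25000)
-21*r(l, n(6)) + 32 = -21*(-5) + 32 = 105 + 32 = 137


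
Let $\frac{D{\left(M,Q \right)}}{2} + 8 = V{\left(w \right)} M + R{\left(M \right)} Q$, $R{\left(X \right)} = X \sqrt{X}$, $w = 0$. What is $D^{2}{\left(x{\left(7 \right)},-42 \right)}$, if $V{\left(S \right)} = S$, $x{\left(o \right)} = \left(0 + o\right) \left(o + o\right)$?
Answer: $6641051008 + 1843968 \sqrt{2} \approx 6.6437 \cdot 10^{9}$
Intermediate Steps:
$x{\left(o \right)} = 2 o^{2}$ ($x{\left(o \right)} = o 2 o = 2 o^{2}$)
$R{\left(X \right)} = X^{\frac{3}{2}}$
$D{\left(M,Q \right)} = -16 + 2 Q M^{\frac{3}{2}}$ ($D{\left(M,Q \right)} = -16 + 2 \left(0 M + M^{\frac{3}{2}} Q\right) = -16 + 2 \left(0 + Q M^{\frac{3}{2}}\right) = -16 + 2 Q M^{\frac{3}{2}}$)
$D^{2}{\left(x{\left(7 \right)},-42 \right)} = \left(-16 + 2 \left(-42\right) \left(2 \cdot 7^{2}\right)^{\frac{3}{2}}\right)^{2} = \left(-16 + 2 \left(-42\right) \left(2 \cdot 49\right)^{\frac{3}{2}}\right)^{2} = \left(-16 + 2 \left(-42\right) 98^{\frac{3}{2}}\right)^{2} = \left(-16 + 2 \left(-42\right) 686 \sqrt{2}\right)^{2} = \left(-16 - 57624 \sqrt{2}\right)^{2}$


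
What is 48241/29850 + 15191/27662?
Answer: 446973473/206427675 ≈ 2.1653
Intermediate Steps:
48241/29850 + 15191/27662 = 446973473/206427675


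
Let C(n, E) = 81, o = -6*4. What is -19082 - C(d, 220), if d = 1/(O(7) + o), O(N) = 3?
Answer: -19163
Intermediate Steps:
o = -24
d = -1/21 (d = 1/(3 - 24) = 1/(-21) = -1/21 ≈ -0.047619)
-19082 - C(d, 220) = -19082 - 1*81 = -19082 - 81 = -19163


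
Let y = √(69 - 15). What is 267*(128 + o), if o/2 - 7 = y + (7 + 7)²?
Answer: 142578 + 1602*√6 ≈ 1.4650e+5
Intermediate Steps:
y = 3*√6 (y = √54 = 3*√6 ≈ 7.3485)
o = 406 + 6*√6 (o = 14 + 2*(3*√6 + (7 + 7)²) = 14 + 2*(3*√6 + 14²) = 14 + 2*(3*√6 + 196) = 14 + 2*(196 + 3*√6) = 14 + (392 + 6*√6) = 406 + 6*√6 ≈ 420.70)
267*(128 + o) = 267*(128 + (406 + 6*√6)) = 267*(534 + 6*√6) = 142578 + 1602*√6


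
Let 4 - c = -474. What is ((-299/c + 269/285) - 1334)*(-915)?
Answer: 11082934633/9082 ≈ 1.2203e+6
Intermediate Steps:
c = 478 (c = 4 - 1*(-474) = 4 + 474 = 478)
((-299/c + 269/285) - 1334)*(-915) = ((-299/478 + 269/285) - 1334)*(-915) = (43367/136230 - 1334)*(-915) = -181687453/136230*(-915) = 11082934633/9082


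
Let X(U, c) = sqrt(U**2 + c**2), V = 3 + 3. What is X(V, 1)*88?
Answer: 88*sqrt(37) ≈ 535.28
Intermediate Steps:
V = 6
X(V, 1)*88 = sqrt(6**2 + 1**2)*88 = sqrt(36 + 1)*88 = sqrt(37)*88 = 88*sqrt(37)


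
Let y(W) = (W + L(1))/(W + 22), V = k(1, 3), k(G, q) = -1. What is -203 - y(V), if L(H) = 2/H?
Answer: -4264/21 ≈ -203.05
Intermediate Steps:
V = -1
y(W) = (2 + W)/(22 + W) (y(W) = (W + 2/1)/(W + 22) = (W + 2*1)/(22 + W) = (W + 2)/(22 + W) = (2 + W)/(22 + W))
-203 - y(V) = -203 - (2 - 1)/(22 - 1) = -203 - 1/21 = -4264/21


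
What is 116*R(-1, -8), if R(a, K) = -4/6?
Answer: -232/3 ≈ -77.333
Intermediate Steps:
R(a, K) = -2/3 (R(a, K) = (1/6)*(-4) = -2/3)
116*R(-1, -8) = 116*(-2/3) = -232/3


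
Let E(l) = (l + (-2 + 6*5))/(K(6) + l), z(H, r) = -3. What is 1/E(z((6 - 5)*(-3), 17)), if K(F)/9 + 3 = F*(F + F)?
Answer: 618/25 ≈ 24.720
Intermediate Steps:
K(F) = -27 + 18*F**2 (K(F) = -27 + 9*(F*(F + F)) = -27 + 9*(F*(2*F)) = -27 + 9*(2*F**2) = -27 + 18*F**2)
E(l) = (28 + l)/(621 + l) (E(l) = (l + (-2 + 6*5))/((-27 + 18*6**2) + l) = (l + (-2 + 30))/((-27 + 18*36) + l) = (l + 28)/((-27 + 648) + l) = (28 + l)/(621 + l))
1/E(z((6 - 5)*(-3), 17)) = 1/((28 - 3)/(621 - 3)) = 1/(25/618) = 618/25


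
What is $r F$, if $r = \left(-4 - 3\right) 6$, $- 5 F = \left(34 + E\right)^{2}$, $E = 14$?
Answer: $\frac{96768}{5} \approx 19354.0$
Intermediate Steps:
$F = - \frac{2304}{5}$ ($F = - \frac{\left(34 + 14\right)^{2}}{5} = - \frac{48^{2}}{5} = \left(- \frac{1}{5}\right) 2304 = - \frac{2304}{5} \approx -460.8$)
$r = -42$ ($r = \left(-7\right) 6 = -42$)
$r F = \left(-42\right) \left(- \frac{2304}{5}\right) = \frac{96768}{5}$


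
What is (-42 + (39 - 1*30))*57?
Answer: -1881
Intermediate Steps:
(-42 + (39 - 1*30))*57 = (-42 + (39 - 30))*57 = (-42 + 9)*57 = -33*57 = -1881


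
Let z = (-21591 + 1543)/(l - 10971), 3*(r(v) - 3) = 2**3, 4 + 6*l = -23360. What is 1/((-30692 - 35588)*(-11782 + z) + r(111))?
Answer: 2973/2321382544639 ≈ 1.2807e-9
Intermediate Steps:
l = -3894 (l = -2/3 + (1/6)*(-23360) = -2/3 - 11680/3 = -3894)
r(v) = 17/3 (r(v) = 3 + (1/3)*2**3 = 3 + (1/3)*8 = 3 + 8/3 = 17/3)
z = 20048/14865 (z = (-21591 + 1543)/(-3894 - 10971) = -20048/(-14865) = -20048*(-1/14865) = 20048/14865 ≈ 1.3487)
1/((-30692 - 35588)*(-11782 + z) + r(111)) = 1/((-30692 - 35588)*(-11782 + 20048/14865) + 17/3) = 1/(-66280*(-175119382/14865) + 17/3) = 1/(2321382527792/2973 + 17/3) = 1/(2321382544639/2973) = 2973/2321382544639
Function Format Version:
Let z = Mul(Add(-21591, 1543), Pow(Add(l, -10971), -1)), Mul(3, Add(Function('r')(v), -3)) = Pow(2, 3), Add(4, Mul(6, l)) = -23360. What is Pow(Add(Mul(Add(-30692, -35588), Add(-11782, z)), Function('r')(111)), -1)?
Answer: Rational(2973, 2321382544639) ≈ 1.2807e-9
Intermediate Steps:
l = -3894 (l = Add(Rational(-2, 3), Mul(Rational(1, 6), -23360)) = Add(Rational(-2, 3), Rational(-11680, 3)) = -3894)
Function('r')(v) = Rational(17, 3) (Function('r')(v) = Add(3, Mul(Rational(1, 3), Pow(2, 3))) = Add(3, Mul(Rational(1, 3), 8)) = Add(3, Rational(8, 3)) = Rational(17, 3))
z = Rational(20048, 14865) (z = Mul(Add(-21591, 1543), Pow(Add(-3894, -10971), -1)) = Mul(-20048, Pow(-14865, -1)) = Mul(-20048, Rational(-1, 14865)) = Rational(20048, 14865) ≈ 1.3487)
Pow(Add(Mul(Add(-30692, -35588), Add(-11782, z)), Function('r')(111)), -1) = Pow(Add(Mul(Add(-30692, -35588), Add(-11782, Rational(20048, 14865))), Rational(17, 3)), -1) = Pow(Add(Mul(-66280, Rational(-175119382, 14865)), Rational(17, 3)), -1) = Pow(Add(Rational(2321382527792, 2973), Rational(17, 3)), -1) = Pow(Rational(2321382544639, 2973), -1) = Rational(2973, 2321382544639)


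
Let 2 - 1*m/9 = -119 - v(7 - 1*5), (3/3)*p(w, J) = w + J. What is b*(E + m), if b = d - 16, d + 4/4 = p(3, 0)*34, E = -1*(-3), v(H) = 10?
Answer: 100470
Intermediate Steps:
p(w, J) = J + w (p(w, J) = w + J = J + w)
E = 3
d = 101 (d = -1 + (0 + 3)*34 = -1 + 3*34 = -1 + 102 = 101)
m = 1179 (m = 18 - 9*(-119 - 1*10) = 18 - 9*(-119 - 10) = 18 - 9*(-129) = 18 + 1161 = 1179)
b = 85 (b = 101 - 16 = 85)
b*(E + m) = 85*(3 + 1179) = 85*1182 = 100470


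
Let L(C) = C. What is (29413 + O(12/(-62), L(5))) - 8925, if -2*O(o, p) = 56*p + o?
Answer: 630791/31 ≈ 20348.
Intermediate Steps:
O(o, p) = -28*p - o/2 (O(o, p) = -(56*p + o)/2 = -(o + 56*p)/2 = -28*p - o/2)
(29413 + O(12/(-62), L(5))) - 8925 = (29413 + (-28*5 - 6/(-62))) - 8925 = (29413 + (-140 - 6*(-1)/62)) - 8925 = (29413 + (-140 - ½*(-6/31))) - 8925 = (29413 + (-140 + 3/31)) - 8925 = (29413 - 4337/31) - 8925 = 907466/31 - 8925 = 630791/31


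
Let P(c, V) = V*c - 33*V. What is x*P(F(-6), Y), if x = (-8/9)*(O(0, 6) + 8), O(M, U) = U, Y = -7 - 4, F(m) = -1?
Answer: -41888/9 ≈ -4654.2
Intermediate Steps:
Y = -11
P(c, V) = -33*V + V*c
x = -112/9 (x = (-8/9)*(6 + 8) = -8*1/9*14 = -8/9*14 = -112/9 ≈ -12.444)
x*P(F(-6), Y) = -(-1232)*(-33 - 1)/9 = -(-1232)*(-34)/9 = -112/9*374 = -41888/9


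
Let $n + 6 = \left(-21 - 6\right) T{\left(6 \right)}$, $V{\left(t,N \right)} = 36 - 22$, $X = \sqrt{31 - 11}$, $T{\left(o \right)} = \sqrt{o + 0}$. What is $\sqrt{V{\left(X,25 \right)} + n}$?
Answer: $\sqrt{8 - 27 \sqrt{6}} \approx 7.6247 i$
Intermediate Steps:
$T{\left(o \right)} = \sqrt{o}$
$X = 2 \sqrt{5}$ ($X = \sqrt{20} = 2 \sqrt{5} \approx 4.4721$)
$V{\left(t,N \right)} = 14$
$n = -6 - 27 \sqrt{6}$ ($n = -6 + \left(-21 - 6\right) \sqrt{6} = -6 - 27 \sqrt{6} \approx -72.136$)
$\sqrt{V{\left(X,25 \right)} + n} = \sqrt{14 - \left(6 + 27 \sqrt{6}\right)} = \sqrt{8 - 27 \sqrt{6}}$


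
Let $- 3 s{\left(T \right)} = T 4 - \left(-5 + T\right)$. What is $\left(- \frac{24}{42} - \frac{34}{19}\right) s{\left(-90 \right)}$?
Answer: $- \frac{83210}{399} \approx -208.55$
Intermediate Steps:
$s{\left(T \right)} = - \frac{5}{3} - T$ ($s{\left(T \right)} = - \frac{T 4 - \left(-5 + T\right)}{3} = - \frac{4 T - \left(-5 + T\right)}{3} = - \frac{5 + 3 T}{3} = - \frac{5}{3} - T$)
$\left(- \frac{24}{42} - \frac{34}{19}\right) s{\left(-90 \right)} = \left(- \frac{24}{42} - \frac{34}{19}\right) \left(- \frac{5}{3} - -90\right) = \left(\left(-24\right) \frac{1}{42} - \frac{34}{19}\right) \left(- \frac{5}{3} + 90\right) = \left(- \frac{4}{7} - \frac{34}{19}\right) \frac{265}{3} = \left(- \frac{314}{133}\right) \frac{265}{3} = - \frac{83210}{399}$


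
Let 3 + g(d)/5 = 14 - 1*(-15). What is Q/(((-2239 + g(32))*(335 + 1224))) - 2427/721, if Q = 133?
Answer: -419994970/124768329 ≈ -3.3662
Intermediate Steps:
g(d) = 130 (g(d) = -15 + 5*(14 - 1*(-15)) = -15 + 5*(14 + 15) = -15 + 5*29 = -15 + 145 = 130)
Q/(((-2239 + g(32))*(335 + 1224))) - 2427/721 = 133/(((-2239 + 130)*(335 + 1224))) - 2427/721 = 133/((-2109*1559)) - 2427*1/721 = 133/(-3287931) - 2427/721 = 133*(-1/3287931) - 2427/721 = -7/173049 - 2427/721 = -419994970/124768329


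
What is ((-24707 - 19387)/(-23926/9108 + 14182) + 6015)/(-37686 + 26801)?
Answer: -388204978899/702875635525 ≈ -0.55231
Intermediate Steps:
((-24707 - 19387)/(-23926/9108 + 14182) + 6015)/(-37686 + 26801) = (-44094/(-23926*1/9108 + 14182) + 6015)/(-10885) = (-44094/(-11963/4554 + 14182) + 6015)*(-1/10885) = (-44094/64572865/4554 + 6015)*(-1/10885) = (-44094*4554/64572865 + 6015)*(-1/10885) = (-200804076/64572865 + 6015)*(-1/10885) = (388204978899/64572865)*(-1/10885) = -388204978899/702875635525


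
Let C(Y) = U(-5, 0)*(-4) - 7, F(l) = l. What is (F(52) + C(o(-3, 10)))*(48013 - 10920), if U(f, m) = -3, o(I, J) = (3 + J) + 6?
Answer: 2114301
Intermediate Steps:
o(I, J) = 9 + J
C(Y) = 5 (C(Y) = -3*(-4) - 7 = 12 - 7 = 5)
(F(52) + C(o(-3, 10)))*(48013 - 10920) = (52 + 5)*(48013 - 10920) = 57*37093 = 2114301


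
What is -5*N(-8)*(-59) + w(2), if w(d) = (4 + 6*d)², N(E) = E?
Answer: -2104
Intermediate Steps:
-5*N(-8)*(-59) + w(2) = -5*(-8)*(-59) + 4*(2 + 3*2)² = 40*(-59) + 4*(2 + 6)² = -2360 + 4*8² = -2360 + 4*64 = -2360 + 256 = -2104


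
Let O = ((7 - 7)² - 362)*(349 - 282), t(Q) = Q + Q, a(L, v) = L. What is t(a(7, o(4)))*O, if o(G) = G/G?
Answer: -339556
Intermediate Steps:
o(G) = 1
t(Q) = 2*Q
O = -24254 (O = (0² - 362)*67 = (0 - 362)*67 = -362*67 = -24254)
t(a(7, o(4)))*O = (2*7)*(-24254) = 14*(-24254) = -339556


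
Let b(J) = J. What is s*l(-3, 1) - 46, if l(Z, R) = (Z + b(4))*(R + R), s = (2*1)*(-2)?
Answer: -54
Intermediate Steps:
s = -4 (s = 2*(-2) = -4)
l(Z, R) = 2*R*(4 + Z) (l(Z, R) = (Z + 4)*(R + R) = (4 + Z)*(2*R) = 2*R*(4 + Z))
s*l(-3, 1) - 46 = -8*(4 - 3) - 46 = -8 - 46 = -54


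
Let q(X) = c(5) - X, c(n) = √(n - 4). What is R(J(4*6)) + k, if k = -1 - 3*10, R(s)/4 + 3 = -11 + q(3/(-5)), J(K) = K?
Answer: -403/5 ≈ -80.600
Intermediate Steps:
c(n) = √(-4 + n)
q(X) = 1 - X (q(X) = √(-4 + 5) - X = √1 - X = 1 - X)
R(s) = -248/5 (R(s) = -12 + 4*(-11 + (1 - 3/(-5))) = -12 + 4*(-11 + (1 - 3*(-1)/5)) = -12 + 4*(-11 + (1 - 1*(-⅗))) = -12 + 4*(-11 + (1 + ⅗)) = -12 + 4*(-11 + 8/5) = -12 + 4*(-47/5) = -12 - 188/5 = -248/5)
k = -31 (k = -1 - 30 = -31)
R(J(4*6)) + k = -248/5 - 31 = -403/5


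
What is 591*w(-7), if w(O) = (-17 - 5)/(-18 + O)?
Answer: 13002/25 ≈ 520.08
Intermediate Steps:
w(O) = -22/(-18 + O)
591*w(-7) = 591*(-22/(-18 - 7)) = 591*(-22/(-25)) = 591*(-22*(-1/25)) = 591*(22/25) = 13002/25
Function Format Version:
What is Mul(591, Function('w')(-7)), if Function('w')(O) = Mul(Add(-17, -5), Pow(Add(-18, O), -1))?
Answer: Rational(13002, 25) ≈ 520.08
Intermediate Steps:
Function('w')(O) = Mul(-22, Pow(Add(-18, O), -1))
Mul(591, Function('w')(-7)) = Mul(591, Mul(-22, Pow(Add(-18, -7), -1))) = Mul(591, Mul(-22, Pow(-25, -1))) = Mul(591, Mul(-22, Rational(-1, 25))) = Mul(591, Rational(22, 25)) = Rational(13002, 25)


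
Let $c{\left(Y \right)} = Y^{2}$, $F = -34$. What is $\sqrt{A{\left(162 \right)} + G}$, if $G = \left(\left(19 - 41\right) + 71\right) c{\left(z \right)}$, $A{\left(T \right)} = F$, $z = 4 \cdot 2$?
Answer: $\sqrt{3102} \approx 55.696$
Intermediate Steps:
$z = 8$
$A{\left(T \right)} = -34$
$G = 3136$ ($G = \left(\left(19 - 41\right) + 71\right) 8^{2} = \left(\left(19 - 41\right) + 71\right) 64 = \left(-22 + 71\right) 64 = 49 \cdot 64 = 3136$)
$\sqrt{A{\left(162 \right)} + G} = \sqrt{-34 + 3136} = \sqrt{3102}$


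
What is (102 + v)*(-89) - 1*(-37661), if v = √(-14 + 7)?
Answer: 28583 - 89*I*√7 ≈ 28583.0 - 235.47*I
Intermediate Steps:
v = I*√7 (v = √(-7) = I*√7 ≈ 2.6458*I)
(102 + v)*(-89) - 1*(-37661) = (102 + I*√7)*(-89) - 1*(-37661) = (-9078 - 89*I*√7) + 37661 = 28583 - 89*I*√7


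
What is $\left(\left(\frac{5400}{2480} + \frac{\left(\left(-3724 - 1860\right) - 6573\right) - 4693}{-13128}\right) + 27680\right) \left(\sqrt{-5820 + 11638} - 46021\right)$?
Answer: $- \frac{259242798758665}{203484} + \frac{5633141365 \sqrt{5818}}{203484} \approx -1.2719 \cdot 10^{9}$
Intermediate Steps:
$\left(\left(\frac{5400}{2480} + \frac{\left(\left(-3724 - 1860\right) - 6573\right) - 4693}{-13128}\right) + 27680\right) \left(\sqrt{-5820 + 11638} - 46021\right) = \left(\left(5400 \cdot \frac{1}{2480} + \left(\left(\left(-3724 - 1860\right) - 6573\right) - 4693\right) \left(- \frac{1}{13128}\right)\right) + 27680\right) \left(\sqrt{5818} - 46021\right) = \left(\left(\frac{135}{62} + \left(\left(-5584 - 6573\right) - 4693\right) \left(- \frac{1}{13128}\right)\right) + 27680\right) \left(-46021 + \sqrt{5818}\right) = \left(\left(\frac{135}{62} + \left(-12157 - 4693\right) \left(- \frac{1}{13128}\right)\right) + 27680\right) \left(-46021 + \sqrt{5818}\right) = \left(\left(\frac{135}{62} - - \frac{8425}{6564}\right) + 27680\right) \left(-46021 + \sqrt{5818}\right) = \left(\left(\frac{135}{62} + \frac{8425}{6564}\right) + 27680\right) \left(-46021 + \sqrt{5818}\right) = \left(\frac{704245}{203484} + 27680\right) \left(-46021 + \sqrt{5818}\right) = \frac{5633141365 \left(-46021 + \sqrt{5818}\right)}{203484} = - \frac{259242798758665}{203484} + \frac{5633141365 \sqrt{5818}}{203484}$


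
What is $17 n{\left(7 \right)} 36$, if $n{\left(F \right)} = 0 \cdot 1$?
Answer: $0$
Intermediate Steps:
$n{\left(F \right)} = 0$
$17 n{\left(7 \right)} 36 = 17 \cdot 0 \cdot 36 = 0 \cdot 36 = 0$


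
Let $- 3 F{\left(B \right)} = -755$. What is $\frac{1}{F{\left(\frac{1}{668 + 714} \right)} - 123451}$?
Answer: $- \frac{3}{369598} \approx -8.1169 \cdot 10^{-6}$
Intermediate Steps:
$F{\left(B \right)} = \frac{755}{3}$ ($F{\left(B \right)} = \left(- \frac{1}{3}\right) \left(-755\right) = \frac{755}{3}$)
$\frac{1}{F{\left(\frac{1}{668 + 714} \right)} - 123451} = \frac{1}{\frac{755}{3} - 123451} = \frac{1}{- \frac{369598}{3}} = - \frac{3}{369598}$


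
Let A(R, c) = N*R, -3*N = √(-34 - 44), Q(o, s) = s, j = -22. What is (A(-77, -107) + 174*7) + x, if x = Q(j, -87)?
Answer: 1131 + 77*I*√78/3 ≈ 1131.0 + 226.68*I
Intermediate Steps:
N = -I*√78/3 (N = -√(-34 - 44)/3 = -I*√78/3 ≈ -2.9439*I)
x = -87
A(R, c) = -I*R*√78/3 (A(R, c) = (-I*√78/3)*R = -I*R*√78/3)
(A(-77, -107) + 174*7) + x = (-⅓*I*(-77)*√78 + 174*7) - 87 = (77*I*√78/3 + 1218) - 87 = (1218 + 77*I*√78/3) - 87 = 1131 + 77*I*√78/3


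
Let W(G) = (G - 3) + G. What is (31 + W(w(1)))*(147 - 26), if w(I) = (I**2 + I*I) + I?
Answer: 4114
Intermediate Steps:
w(I) = I + 2*I**2 (w(I) = (I**2 + I**2) + I = 2*I**2 + I = I + 2*I**2)
W(G) = -3 + 2*G (W(G) = (-3 + G) + G = -3 + 2*G)
(31 + W(w(1)))*(147 - 26) = (31 + (-3 + 2*(1*(1 + 2*1))))*(147 - 26) = (31 + (-3 + 2*(1*(1 + 2))))*121 = (31 + (-3 + 2*(1*3)))*121 = (31 + (-3 + 2*3))*121 = (31 + (-3 + 6))*121 = (31 + 3)*121 = 34*121 = 4114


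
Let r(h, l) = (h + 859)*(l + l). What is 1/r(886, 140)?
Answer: 1/488600 ≈ 2.0467e-6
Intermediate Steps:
r(h, l) = 2*l*(859 + h) (r(h, l) = (859 + h)*(2*l) = 2*l*(859 + h))
1/r(886, 140) = 1/(2*140*(859 + 886)) = 1/(2*140*1745) = 1/488600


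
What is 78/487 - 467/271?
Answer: -206291/131977 ≈ -1.5631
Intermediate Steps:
78/487 - 467/271 = -206291/131977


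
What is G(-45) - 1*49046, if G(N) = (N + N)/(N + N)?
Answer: -49045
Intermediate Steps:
G(N) = 1 (G(N) = (2*N)/((2*N)) = (2*N)*(1/(2*N)) = 1)
G(-45) - 1*49046 = 1 - 1*49046 = 1 - 49046 = -49045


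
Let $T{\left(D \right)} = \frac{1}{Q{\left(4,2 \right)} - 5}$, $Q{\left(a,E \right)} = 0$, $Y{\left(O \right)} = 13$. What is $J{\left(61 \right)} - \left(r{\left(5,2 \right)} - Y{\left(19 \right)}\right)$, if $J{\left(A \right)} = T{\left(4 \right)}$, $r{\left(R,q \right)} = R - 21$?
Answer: $\frac{144}{5} \approx 28.8$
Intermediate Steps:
$r{\left(R,q \right)} = -21 + R$
$T{\left(D \right)} = - \frac{1}{5}$ ($T{\left(D \right)} = \frac{1}{0 - 5} = \frac{1}{-5} = - \frac{1}{5}$)
$J{\left(A \right)} = - \frac{1}{5}$
$J{\left(61 \right)} - \left(r{\left(5,2 \right)} - Y{\left(19 \right)}\right) = - \frac{1}{5} - \left(\left(-21 + 5\right) - 13\right) = - \frac{1}{5} - \left(-16 - 13\right) = - \frac{1}{5} - -29 = - \frac{1}{5} + 29 = \frac{144}{5}$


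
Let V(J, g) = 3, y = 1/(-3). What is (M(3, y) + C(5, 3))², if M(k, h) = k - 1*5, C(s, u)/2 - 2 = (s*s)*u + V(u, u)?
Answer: 24964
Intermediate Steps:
y = -⅓ (y = 1*(-⅓) = -⅓ ≈ -0.33333)
C(s, u) = 10 + 2*u*s² (C(s, u) = 4 + 2*((s*s)*u + 3) = 4 + 2*(s²*u + 3) = 4 + 2*(u*s² + 3) = 4 + 2*(3 + u*s²) = 4 + (6 + 2*u*s²) = 10 + 2*u*s²)
M(k, h) = -5 + k (M(k, h) = k - 5 = -5 + k)
(M(3, y) + C(5, 3))² = ((-5 + 3) + (10 + 2*3*5²))² = (-2 + (10 + 2*3*25))² = (-2 + (10 + 150))² = (-2 + 160)² = 158² = 24964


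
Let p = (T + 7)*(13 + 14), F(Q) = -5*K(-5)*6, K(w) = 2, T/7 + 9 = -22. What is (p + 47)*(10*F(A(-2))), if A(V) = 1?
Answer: 3373800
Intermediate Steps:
T = -217 (T = -63 + 7*(-22) = -63 - 154 = -217)
F(Q) = -60 (F(Q) = -5*2*6 = -10*6 = -60)
p = -5670 (p = (-217 + 7)*(13 + 14) = -210*27 = -5670)
(p + 47)*(10*F(A(-2))) = (-5670 + 47)*(10*(-60)) = -5623*(-600) = 3373800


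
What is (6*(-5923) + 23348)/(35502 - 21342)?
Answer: -1219/1416 ≈ -0.86088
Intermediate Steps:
(6*(-5923) + 23348)/(35502 - 21342) = (-35538 + 23348)/14160 = -12190*1/14160 = -1219/1416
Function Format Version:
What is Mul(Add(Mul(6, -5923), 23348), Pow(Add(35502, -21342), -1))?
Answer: Rational(-1219, 1416) ≈ -0.86088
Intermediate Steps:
Mul(Add(Mul(6, -5923), 23348), Pow(Add(35502, -21342), -1)) = Mul(Add(-35538, 23348), Pow(14160, -1)) = Mul(-12190, Rational(1, 14160)) = Rational(-1219, 1416)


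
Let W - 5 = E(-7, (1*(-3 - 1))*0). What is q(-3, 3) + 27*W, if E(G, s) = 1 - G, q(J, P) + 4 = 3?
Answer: 350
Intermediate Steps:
q(J, P) = -1 (q(J, P) = -4 + 3 = -1)
W = 13 (W = 5 + (1 - 1*(-7)) = 5 + (1 + 7) = 5 + 8 = 13)
q(-3, 3) + 27*W = -1 + 27*13 = -1 + 351 = 350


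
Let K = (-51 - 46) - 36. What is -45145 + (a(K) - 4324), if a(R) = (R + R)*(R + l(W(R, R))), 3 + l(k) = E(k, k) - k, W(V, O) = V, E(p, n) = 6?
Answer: -50267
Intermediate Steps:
l(k) = 3 - k (l(k) = -3 + (6 - k) = 3 - k)
K = -133 (K = -97 - 36 = -133)
a(R) = 6*R (a(R) = (R + R)*(R + (3 - R)) = (2*R)*3 = 6*R)
-45145 + (a(K) - 4324) = -45145 + (6*(-133) - 4324) = -45145 + (-798 - 4324) = -45145 - 5122 = -50267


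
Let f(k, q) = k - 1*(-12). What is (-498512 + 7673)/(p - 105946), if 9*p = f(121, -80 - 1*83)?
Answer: 4417551/953381 ≈ 4.6336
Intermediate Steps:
f(k, q) = 12 + k (f(k, q) = k + 12 = 12 + k)
p = 133/9 (p = (12 + 121)/9 = (⅑)*133 = 133/9 ≈ 14.778)
(-498512 + 7673)/(p - 105946) = (-498512 + 7673)/(133/9 - 105946) = -490839/(-953381/9) = -490839*(-9/953381) = 4417551/953381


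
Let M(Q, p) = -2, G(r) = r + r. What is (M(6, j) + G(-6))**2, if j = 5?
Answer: 196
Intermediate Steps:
G(r) = 2*r
(M(6, j) + G(-6))**2 = (-2 + 2*(-6))**2 = (-2 - 12)**2 = (-14)**2 = 196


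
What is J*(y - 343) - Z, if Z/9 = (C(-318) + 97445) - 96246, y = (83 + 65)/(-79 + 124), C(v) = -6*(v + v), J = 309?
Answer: -2251586/15 ≈ -1.5011e+5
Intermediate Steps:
C(v) = -12*v
y = 148/45 ≈ 3.2889
Z = 45135 (Z = 9*((-12*(-318) + 97445) - 96246) = 9*((3816 + 97445) - 96246) = 9*(101261 - 96246) = 9*5015 = 45135)
J*(y - 343) - Z = 309*(148/45 - 343) - 1*45135 = 309*(-15287/45) - 45135 = -1574561/15 - 45135 = -2251586/15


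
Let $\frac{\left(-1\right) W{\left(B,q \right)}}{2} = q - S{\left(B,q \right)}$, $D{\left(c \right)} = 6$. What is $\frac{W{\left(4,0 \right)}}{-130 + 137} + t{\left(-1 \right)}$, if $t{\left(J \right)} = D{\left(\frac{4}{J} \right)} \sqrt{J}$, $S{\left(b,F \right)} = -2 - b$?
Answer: $- \frac{12}{7} + 6 i \approx -1.7143 + 6.0 i$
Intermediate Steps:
$W{\left(B,q \right)} = -4 - 2 B - 2 q$ ($W{\left(B,q \right)} = - 2 \left(q - \left(-2 - B\right)\right) = - 2 \left(q + \left(2 + B\right)\right) = - 2 \left(2 + B + q\right) = -4 - 2 B - 2 q$)
$t{\left(J \right)} = 6 \sqrt{J}$
$\frac{W{\left(4,0 \right)}}{-130 + 137} + t{\left(-1 \right)} = \frac{-4 - 8 - 0}{-130 + 137} + 6 \sqrt{-1} = \frac{-4 - 8 + 0}{7} + 6 i = \left(-12\right) \frac{1}{7} + 6 i = - \frac{12}{7} + 6 i$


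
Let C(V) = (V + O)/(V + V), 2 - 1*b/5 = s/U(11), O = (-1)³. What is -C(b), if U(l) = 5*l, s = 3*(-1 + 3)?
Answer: -93/208 ≈ -0.44712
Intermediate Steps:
O = -1
s = 6 (s = 3*2 = 6)
b = 104/11 (b = 10 - 30/(5*11) = 10 - 30/55 = 10 - 5*6/55 = 10 - 6/11 = 104/11 ≈ 9.4545)
C(V) = (-1 + V)/(2*V) (C(V) = (V - 1)/(V + V) = (-1 + V)/((2*V)) = (-1 + V)*(1/(2*V)) = (-1 + V)/(2*V))
-C(b) = -(-1 + 104/11)/(2*104/11) = -11*93/(2*104*11) = -1*93/208 = -93/208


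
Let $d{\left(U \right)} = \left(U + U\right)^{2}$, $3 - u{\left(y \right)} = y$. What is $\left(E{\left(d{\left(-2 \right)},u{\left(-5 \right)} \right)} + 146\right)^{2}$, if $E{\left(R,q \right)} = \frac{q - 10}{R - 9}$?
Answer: $\frac{1040400}{49} \approx 21233.0$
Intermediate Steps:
$u{\left(y \right)} = 3 - y$
$d{\left(U \right)} = 4 U^{2}$ ($d{\left(U \right)} = \left(2 U\right)^{2} = 4 U^{2}$)
$E{\left(R,q \right)} = \frac{-10 + q}{-9 + R}$
$\left(E{\left(d{\left(-2 \right)},u{\left(-5 \right)} \right)} + 146\right)^{2} = \left(\frac{-10 + \left(3 - -5\right)}{-9 + 4 \left(-2\right)^{2}} + 146\right)^{2} = \left(\frac{-10 + \left(3 + 5\right)}{-9 + 4 \cdot 4} + 146\right)^{2} = \left(\frac{-10 + 8}{-9 + 16} + 146\right)^{2} = \left(\frac{1}{7} \left(-2\right) + 146\right)^{2} = \left(- \frac{2}{7} + 146\right)^{2} = \left(\frac{1020}{7}\right)^{2} = \frac{1040400}{49}$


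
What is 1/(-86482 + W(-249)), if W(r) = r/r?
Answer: -1/86481 ≈ -1.1563e-5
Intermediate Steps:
W(r) = 1
1/(-86482 + W(-249)) = 1/(-86482 + 1) = 1/(-86481) = -1/86481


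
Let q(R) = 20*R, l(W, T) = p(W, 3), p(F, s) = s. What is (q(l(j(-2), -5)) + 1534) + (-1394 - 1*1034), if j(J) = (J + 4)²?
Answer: -834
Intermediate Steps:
j(J) = (4 + J)²
l(W, T) = 3
(q(l(j(-2), -5)) + 1534) + (-1394 - 1*1034) = (20*3 + 1534) + (-1394 - 1*1034) = (60 + 1534) + (-1394 - 1034) = 1594 - 2428 = -834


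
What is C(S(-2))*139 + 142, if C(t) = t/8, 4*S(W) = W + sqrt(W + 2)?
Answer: 2133/16 ≈ 133.31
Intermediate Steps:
S(W) = W/4 + sqrt(2 + W)/4 (S(W) = (W + sqrt(W + 2))/4 = (W + sqrt(2 + W))/4 = W/4 + sqrt(2 + W)/4)
C(t) = t/8 (C(t) = t*(1/8) = t/8)
C(S(-2))*139 + 142 = (((1/4)*(-2) + sqrt(2 - 2)/4)/8)*139 + 142 = ((-1/2 + sqrt(0)/4)/8)*139 + 142 = ((-1/2 + (1/4)*0)/8)*139 + 142 = ((-1/2 + 0)/8)*139 + 142 = ((1/8)*(-1/2))*139 + 142 = -1/16*139 + 142 = -139/16 + 142 = 2133/16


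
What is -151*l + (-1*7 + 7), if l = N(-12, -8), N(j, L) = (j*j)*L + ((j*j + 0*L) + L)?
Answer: 153416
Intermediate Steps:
N(j, L) = L + j**2 + L*j**2 (N(j, L) = j**2*L + ((j**2 + 0) + L) = L*j**2 + (j**2 + L) = L*j**2 + (L + j**2) = L + j**2 + L*j**2)
l = -1016 (l = -8 + (-12)**2 - 8*(-12)**2 = -8 + 144 - 8*144 = -8 + 144 - 1152 = -1016)
-151*l + (-1*7 + 7) = -151*(-1016) + (-1*7 + 7) = 153416 + (-7 + 7) = 153416 + 0 = 153416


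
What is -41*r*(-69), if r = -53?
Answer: -149937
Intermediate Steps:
-41*r*(-69) = -41*(-53)*(-69) = 2173*(-69) = -149937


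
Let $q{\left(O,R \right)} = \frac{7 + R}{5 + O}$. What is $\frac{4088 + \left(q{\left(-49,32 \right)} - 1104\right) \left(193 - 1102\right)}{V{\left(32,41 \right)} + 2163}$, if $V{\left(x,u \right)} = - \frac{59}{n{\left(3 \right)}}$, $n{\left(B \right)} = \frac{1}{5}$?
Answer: $\frac{44370907}{82192} \approx 539.84$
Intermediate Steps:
$n{\left(B \right)} = \frac{1}{5}$
$q{\left(O,R \right)} = \frac{7 + R}{5 + O}$
$V{\left(x,u \right)} = -295$ ($V{\left(x,u \right)} = - 59 \frac{1}{\frac{1}{5}} = \left(-59\right) 5 = -295$)
$\frac{4088 + \left(q{\left(-49,32 \right)} - 1104\right) \left(193 - 1102\right)}{V{\left(32,41 \right)} + 2163} = \frac{4088 + \left(\frac{7 + 32}{5 - 49} - 1104\right) \left(193 - 1102\right)}{-295 + 2163} = \frac{4088 + \left(\frac{1}{-44} \cdot 39 - 1104\right) \left(-909\right)}{1868} = \left(4088 + \left(\left(- \frac{1}{44}\right) 39 - 1104\right) \left(-909\right)\right) \frac{1}{1868} = \left(4088 + \left(- \frac{39}{44} - 1104\right) \left(-909\right)\right) \frac{1}{1868} = \left(4088 - - \frac{44191035}{44}\right) \frac{1}{1868} = \left(4088 + \frac{44191035}{44}\right) \frac{1}{1868} = \frac{44370907}{44} \cdot \frac{1}{1868} = \frac{44370907}{82192}$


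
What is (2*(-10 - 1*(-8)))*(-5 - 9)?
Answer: 56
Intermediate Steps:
(2*(-10 - 1*(-8)))*(-5 - 9) = (2*(-10 + 8))*(-14) = (2*(-2))*(-14) = -4*(-14) = 56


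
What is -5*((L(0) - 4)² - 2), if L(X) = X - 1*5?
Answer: -395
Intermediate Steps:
L(X) = -5 + X (L(X) = X - 5 = -5 + X)
-5*((L(0) - 4)² - 2) = -5*(((-5 + 0) - 4)² - 2) = -5*((-5 - 4)² - 2) = -5*((-9)² - 2) = -5*(81 - 2) = -5*79 = -395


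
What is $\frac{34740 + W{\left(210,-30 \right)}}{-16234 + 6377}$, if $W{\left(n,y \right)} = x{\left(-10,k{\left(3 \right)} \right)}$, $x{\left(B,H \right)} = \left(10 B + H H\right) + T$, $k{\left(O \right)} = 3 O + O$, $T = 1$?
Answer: $- \frac{34785}{9857} \approx -3.529$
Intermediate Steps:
$k{\left(O \right)} = 4 O$
$x{\left(B,H \right)} = 1 + H^{2} + 10 B$ ($x{\left(B,H \right)} = \left(10 B + H H\right) + 1 = \left(10 B + H^{2}\right) + 1 = \left(H^{2} + 10 B\right) + 1 = 1 + H^{2} + 10 B$)
$W{\left(n,y \right)} = 45$ ($W{\left(n,y \right)} = 1 + \left(4 \cdot 3\right)^{2} + 10 \left(-10\right) = 1 + 12^{2} - 100 = 1 + 144 - 100 = 45$)
$\frac{34740 + W{\left(210,-30 \right)}}{-16234 + 6377} = \frac{34740 + 45}{-16234 + 6377} = \frac{34785}{-9857} = 34785 \left(- \frac{1}{9857}\right) = - \frac{34785}{9857}$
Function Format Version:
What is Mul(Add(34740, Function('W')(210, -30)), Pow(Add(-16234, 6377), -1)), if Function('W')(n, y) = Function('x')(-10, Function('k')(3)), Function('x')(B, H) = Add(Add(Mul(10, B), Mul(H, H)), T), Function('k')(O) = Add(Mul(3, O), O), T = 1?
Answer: Rational(-34785, 9857) ≈ -3.5290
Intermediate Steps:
Function('k')(O) = Mul(4, O)
Function('x')(B, H) = Add(1, Pow(H, 2), Mul(10, B)) (Function('x')(B, H) = Add(Add(Mul(10, B), Mul(H, H)), 1) = Add(Add(Mul(10, B), Pow(H, 2)), 1) = Add(Add(Pow(H, 2), Mul(10, B)), 1) = Add(1, Pow(H, 2), Mul(10, B)))
Function('W')(n, y) = 45 (Function('W')(n, y) = Add(1, Pow(Mul(4, 3), 2), Mul(10, -10)) = Add(1, Pow(12, 2), -100) = Add(1, 144, -100) = 45)
Mul(Add(34740, Function('W')(210, -30)), Pow(Add(-16234, 6377), -1)) = Mul(Add(34740, 45), Pow(Add(-16234, 6377), -1)) = Mul(34785, Pow(-9857, -1)) = Mul(34785, Rational(-1, 9857)) = Rational(-34785, 9857)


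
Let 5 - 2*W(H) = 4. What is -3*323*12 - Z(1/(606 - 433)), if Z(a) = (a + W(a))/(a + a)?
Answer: -46687/4 ≈ -11672.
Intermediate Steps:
W(H) = ½ (W(H) = 5/2 - ½*4 = 5/2 - 2 = ½)
Z(a) = (½ + a)/(2*a) (Z(a) = (a + ½)/(a + a) = (½ + a)/((2*a)) = (½ + a)*(1/(2*a)) = (½ + a)/(2*a))
-3*323*12 - Z(1/(606 - 433)) = -3*323*12 - (1 + 2/(606 - 433))/(4*(1/(606 - 433))) = -969*12 - (1 + 2/173)/(4*(1/173)) = -11628 - (1 + 2*(1/173))/(4*1/173) = -11628 - 173*(1 + 2/173)/4 = -11628 - 173*175/(4*173) = -11628 - 1*175/4 = -11628 - 175/4 = -46687/4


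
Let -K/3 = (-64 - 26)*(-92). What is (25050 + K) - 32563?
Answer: -32353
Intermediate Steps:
K = -24840 (K = -3*(-64 - 26)*(-92) = -(-270)*(-92) = -3*8280 = -24840)
(25050 + K) - 32563 = (25050 - 24840) - 32563 = 210 - 32563 = -32353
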